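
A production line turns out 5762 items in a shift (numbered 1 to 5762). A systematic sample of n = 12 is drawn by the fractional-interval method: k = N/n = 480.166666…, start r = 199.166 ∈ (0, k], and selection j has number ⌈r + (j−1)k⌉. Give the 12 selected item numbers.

200, 680, 1160, 1640, 2120, 2600, 3081, 3561, 4041, 4521, 5001, 5481

j=1: r + 0k = 199.166 → ⌈·⌉ = 200
j=2: r + 1k = 679.332666… → ⌈·⌉ = 680
j=3: r + 2k = 1159.499333… → ⌈·⌉ = 1160
j=4: r + 3k = 1639.666 → ⌈·⌉ = 1640
j=5: r + 4k = 2119.832666… → ⌈·⌉ = 2120
j=6: r + 5k = 2599.999333… → ⌈·⌉ = 2600
j=7: r + 6k = 3080.166 → ⌈·⌉ = 3081
j=8: r + 7k = 3560.332666… → ⌈·⌉ = 3561
j=9: r + 8k = 4040.499333… → ⌈·⌉ = 4041
j=10: r + 9k = 4520.666 → ⌈·⌉ = 4521
j=11: r + 10k = 5000.832666… → ⌈·⌉ = 5001
j=12: r + 11k = 5480.999333… → ⌈·⌉ = 5481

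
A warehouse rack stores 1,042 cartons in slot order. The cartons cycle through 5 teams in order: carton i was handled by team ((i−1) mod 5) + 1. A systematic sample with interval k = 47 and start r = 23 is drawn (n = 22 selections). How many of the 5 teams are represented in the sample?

Consecutive selections differ by k = 47, so their team numbers differ by 47 mod 5 = 2.
gcd(47, 5) = 1, so the sample visits 5/1 = 5 distinct residues mod 5.
Start 23 is team 3; the teams hit are 1, 2, 3, 4, 5.

5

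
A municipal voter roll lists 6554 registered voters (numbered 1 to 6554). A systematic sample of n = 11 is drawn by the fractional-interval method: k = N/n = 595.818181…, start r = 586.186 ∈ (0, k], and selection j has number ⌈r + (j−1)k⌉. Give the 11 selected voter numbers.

587, 1183, 1778, 2374, 2970, 3566, 4162, 4757, 5353, 5949, 6545

j=1: r + 0k = 586.186 → ⌈·⌉ = 587
j=2: r + 1k = 1182.004181… → ⌈·⌉ = 1183
j=3: r + 2k = 1777.822363… → ⌈·⌉ = 1778
j=4: r + 3k = 2373.640545… → ⌈·⌉ = 2374
j=5: r + 4k = 2969.458727… → ⌈·⌉ = 2970
j=6: r + 5k = 3565.276909… → ⌈·⌉ = 3566
j=7: r + 6k = 4161.095090… → ⌈·⌉ = 4162
j=8: r + 7k = 4756.913272… → ⌈·⌉ = 4757
j=9: r + 8k = 5352.731454… → ⌈·⌉ = 5353
j=10: r + 9k = 5948.549636… → ⌈·⌉ = 5949
j=11: r + 10k = 6544.367818… → ⌈·⌉ = 6545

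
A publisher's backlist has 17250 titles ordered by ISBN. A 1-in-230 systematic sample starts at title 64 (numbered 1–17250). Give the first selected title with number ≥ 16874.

17084

k = 230
Steps past start: ⌈(16874 − 64)/230⌉ = ⌈16810/230⌉ = 74
Selected title: 64 + 74×230 = 17084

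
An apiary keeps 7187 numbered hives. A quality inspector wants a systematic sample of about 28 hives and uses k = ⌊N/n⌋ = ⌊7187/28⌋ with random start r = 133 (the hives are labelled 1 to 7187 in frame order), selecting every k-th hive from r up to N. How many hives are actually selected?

k = ⌊7187/28⌋ = 256
Achieved size = ⌊(7187 − 133)/256⌋ + 1 = ⌊7054/256⌋ + 1 = 27 + 1 = 28
(last selection: 133 + 27×256 = 7045 ≤ 7187; next would be 7301 > 7187)

28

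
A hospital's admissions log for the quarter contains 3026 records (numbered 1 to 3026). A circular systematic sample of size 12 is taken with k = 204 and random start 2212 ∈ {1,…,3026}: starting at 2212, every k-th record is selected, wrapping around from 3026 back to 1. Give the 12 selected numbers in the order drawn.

2212, 2416, 2620, 2824, 2, 206, 410, 614, 818, 1022, 1226, 1430

Selection 1: 2212
Selection 2: 2212 + 204 = 2416
Selection 3: 2416 + 204 = 2620
Selection 4: 2620 + 204 = 2824
Selection 5: 2824 + 204 = 3028 → 3028 − 3026 = 2
Selection 6: 2 + 204 = 206
Selection 7: 206 + 204 = 410
Selection 8: 410 + 204 = 614
Selection 9: 614 + 204 = 818
Selection 10: 818 + 204 = 1022
Selection 11: 1022 + 204 = 1226
Selection 12: 1226 + 204 = 1430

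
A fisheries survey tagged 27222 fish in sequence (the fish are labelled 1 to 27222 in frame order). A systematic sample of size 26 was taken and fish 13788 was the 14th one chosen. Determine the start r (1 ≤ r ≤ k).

k = 27222/26 = 1047
r = 13788 − (14−1)×1047 = 13788 − 13611 = 177

177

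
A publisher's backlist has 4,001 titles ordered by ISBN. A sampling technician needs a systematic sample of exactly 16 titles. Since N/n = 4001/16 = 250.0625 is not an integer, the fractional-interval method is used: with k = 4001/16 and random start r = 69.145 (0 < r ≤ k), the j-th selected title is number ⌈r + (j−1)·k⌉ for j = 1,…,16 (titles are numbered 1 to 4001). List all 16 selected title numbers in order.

j=1: r + 0k = 69.145 → ⌈·⌉ = 70
j=2: r + 1k = 319.2075 → ⌈·⌉ = 320
j=3: r + 2k = 569.27 → ⌈·⌉ = 570
j=4: r + 3k = 819.3325 → ⌈·⌉ = 820
j=5: r + 4k = 1069.395 → ⌈·⌉ = 1070
j=6: r + 5k = 1319.4575 → ⌈·⌉ = 1320
j=7: r + 6k = 1569.52 → ⌈·⌉ = 1570
j=8: r + 7k = 1819.5825 → ⌈·⌉ = 1820
j=9: r + 8k = 2069.645 → ⌈·⌉ = 2070
j=10: r + 9k = 2319.7075 → ⌈·⌉ = 2320
j=11: r + 10k = 2569.77 → ⌈·⌉ = 2570
j=12: r + 11k = 2819.8325 → ⌈·⌉ = 2820
j=13: r + 12k = 3069.895 → ⌈·⌉ = 3070
j=14: r + 13k = 3319.9575 → ⌈·⌉ = 3320
j=15: r + 14k = 3570.02 → ⌈·⌉ = 3571
j=16: r + 15k = 3820.0825 → ⌈·⌉ = 3821

70, 320, 570, 820, 1070, 1320, 1570, 1820, 2070, 2320, 2570, 2820, 3070, 3320, 3571, 3821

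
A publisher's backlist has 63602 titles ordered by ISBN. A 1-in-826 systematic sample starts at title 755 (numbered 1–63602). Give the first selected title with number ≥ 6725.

7363

k = 826
Steps past start: ⌈(6725 − 755)/826⌉ = ⌈5970/826⌉ = 8
Selected title: 755 + 8×826 = 7363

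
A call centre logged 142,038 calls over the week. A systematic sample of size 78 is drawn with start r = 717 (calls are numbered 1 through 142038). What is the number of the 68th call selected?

k = 142038/78 = 1821
68th selection = r + (68−1)·k = 717 + 67×1821 = 717 + 122007 = 122724

122724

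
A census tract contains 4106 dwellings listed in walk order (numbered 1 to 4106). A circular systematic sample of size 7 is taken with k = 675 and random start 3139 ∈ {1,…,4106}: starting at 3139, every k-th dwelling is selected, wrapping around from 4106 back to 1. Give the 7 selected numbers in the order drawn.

Selection 1: 3139
Selection 2: 3139 + 675 = 3814
Selection 3: 3814 + 675 = 4489 → 4489 − 4106 = 383
Selection 4: 383 + 675 = 1058
Selection 5: 1058 + 675 = 1733
Selection 6: 1733 + 675 = 2408
Selection 7: 2408 + 675 = 3083

3139, 3814, 383, 1058, 1733, 2408, 3083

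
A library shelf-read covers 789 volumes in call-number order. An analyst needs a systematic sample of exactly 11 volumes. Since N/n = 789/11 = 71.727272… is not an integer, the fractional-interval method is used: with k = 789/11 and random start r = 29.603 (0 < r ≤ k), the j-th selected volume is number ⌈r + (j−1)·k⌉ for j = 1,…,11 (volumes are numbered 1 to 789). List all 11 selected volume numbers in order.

j=1: r + 0k = 29.603 → ⌈·⌉ = 30
j=2: r + 1k = 101.330272… → ⌈·⌉ = 102
j=3: r + 2k = 173.057545… → ⌈·⌉ = 174
j=4: r + 3k = 244.784818… → ⌈·⌉ = 245
j=5: r + 4k = 316.512090… → ⌈·⌉ = 317
j=6: r + 5k = 388.239363… → ⌈·⌉ = 389
j=7: r + 6k = 459.966636… → ⌈·⌉ = 460
j=8: r + 7k = 531.693909… → ⌈·⌉ = 532
j=9: r + 8k = 603.421181… → ⌈·⌉ = 604
j=10: r + 9k = 675.148454… → ⌈·⌉ = 676
j=11: r + 10k = 746.875727… → ⌈·⌉ = 747

30, 102, 174, 245, 317, 389, 460, 532, 604, 676, 747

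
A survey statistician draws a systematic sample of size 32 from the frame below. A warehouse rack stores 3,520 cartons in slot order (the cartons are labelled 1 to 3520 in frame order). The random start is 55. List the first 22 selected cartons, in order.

55, 165, 275, 385, 495, 605, 715, 825, 935, 1045, 1155, 1265, 1375, 1485, 1595, 1705, 1815, 1925, 2035, 2145, 2255, 2365

k = N/n = 3520/32 = 110
carton 1: 55
carton 2: 55 + 110 = 165
carton 3: 165 + 110 = 275
carton 4: 275 + 110 = 385
carton 5: 385 + 110 = 495
carton 6: 495 + 110 = 605
carton 7: 605 + 110 = 715
carton 8: 715 + 110 = 825
carton 9: 825 + 110 = 935
carton 10: 935 + 110 = 1045
carton 11: 1045 + 110 = 1155
carton 12: 1155 + 110 = 1265
carton 13: 1265 + 110 = 1375
carton 14: 1375 + 110 = 1485
carton 15: 1485 + 110 = 1595
carton 16: 1595 + 110 = 1705
carton 17: 1705 + 110 = 1815
carton 18: 1815 + 110 = 1925
carton 19: 1925 + 110 = 2035
carton 20: 2035 + 110 = 2145
carton 21: 2145 + 110 = 2255
carton 22: 2255 + 110 = 2365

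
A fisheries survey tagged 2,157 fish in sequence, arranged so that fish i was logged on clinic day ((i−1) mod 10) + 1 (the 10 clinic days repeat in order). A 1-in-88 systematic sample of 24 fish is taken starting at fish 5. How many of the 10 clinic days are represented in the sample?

5

Consecutive selections differ by k = 88, so their clinic day numbers differ by 88 mod 10 = 8.
gcd(88, 10) = 2, so the sample visits 10/2 = 5 distinct residues mod 10.
Start 5 is clinic day 5; the clinic days hit are 1, 3, 5, 7, 9.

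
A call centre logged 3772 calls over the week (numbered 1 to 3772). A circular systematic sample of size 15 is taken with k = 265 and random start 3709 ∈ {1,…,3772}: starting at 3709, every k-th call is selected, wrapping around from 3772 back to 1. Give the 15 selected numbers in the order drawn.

Selection 1: 3709
Selection 2: 3709 + 265 = 3974 → 3974 − 3772 = 202
Selection 3: 202 + 265 = 467
Selection 4: 467 + 265 = 732
Selection 5: 732 + 265 = 997
Selection 6: 997 + 265 = 1262
Selection 7: 1262 + 265 = 1527
Selection 8: 1527 + 265 = 1792
Selection 9: 1792 + 265 = 2057
Selection 10: 2057 + 265 = 2322
Selection 11: 2322 + 265 = 2587
Selection 12: 2587 + 265 = 2852
Selection 13: 2852 + 265 = 3117
Selection 14: 3117 + 265 = 3382
Selection 15: 3382 + 265 = 3647

3709, 202, 467, 732, 997, 1262, 1527, 1792, 2057, 2322, 2587, 2852, 3117, 3382, 3647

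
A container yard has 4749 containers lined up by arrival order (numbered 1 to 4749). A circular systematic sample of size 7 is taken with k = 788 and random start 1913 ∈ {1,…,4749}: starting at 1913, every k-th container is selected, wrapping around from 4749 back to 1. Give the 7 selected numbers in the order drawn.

1913, 2701, 3489, 4277, 316, 1104, 1892

Selection 1: 1913
Selection 2: 1913 + 788 = 2701
Selection 3: 2701 + 788 = 3489
Selection 4: 3489 + 788 = 4277
Selection 5: 4277 + 788 = 5065 → 5065 − 4749 = 316
Selection 6: 316 + 788 = 1104
Selection 7: 1104 + 788 = 1892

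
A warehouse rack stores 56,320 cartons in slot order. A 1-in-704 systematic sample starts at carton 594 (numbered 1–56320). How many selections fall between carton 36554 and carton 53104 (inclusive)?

23

k = 704
First selection ≥ 36554: 594 + ⌈(36554−594)/704⌉·704 = 594 + 52×704 = 37202
Last selection ≤ 53104: 594 + ⌊(53104−594)/704⌋·704 = 594 + 74×704 = 52690
Count = 74 − 52 + 1 = 23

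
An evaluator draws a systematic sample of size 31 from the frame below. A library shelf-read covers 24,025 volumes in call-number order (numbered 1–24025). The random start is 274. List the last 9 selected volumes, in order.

17324, 18099, 18874, 19649, 20424, 21199, 21974, 22749, 23524

k = N/n = 24025/31 = 775
23rd selection = 274 + 22×775 = 17324
24th: 17324 + 775 = 18099
25th: 18099 + 775 = 18874
26th: 18874 + 775 = 19649
27th: 19649 + 775 = 20424
28th: 20424 + 775 = 21199
29th: 21199 + 775 = 21974
30th: 21974 + 775 = 22749
31st: 22749 + 775 = 23524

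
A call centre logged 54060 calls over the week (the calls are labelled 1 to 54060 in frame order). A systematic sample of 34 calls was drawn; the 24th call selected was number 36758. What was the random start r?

k = 54060/34 = 1590
r = 36758 − (24−1)×1590 = 36758 − 36570 = 188

188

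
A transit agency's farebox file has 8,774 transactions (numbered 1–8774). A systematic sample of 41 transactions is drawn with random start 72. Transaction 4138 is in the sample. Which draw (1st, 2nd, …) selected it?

20

k = 8774/41 = 214
position = (4138 − 72)/214 + 1 = 4066/214 + 1 = 19 + 1 = 20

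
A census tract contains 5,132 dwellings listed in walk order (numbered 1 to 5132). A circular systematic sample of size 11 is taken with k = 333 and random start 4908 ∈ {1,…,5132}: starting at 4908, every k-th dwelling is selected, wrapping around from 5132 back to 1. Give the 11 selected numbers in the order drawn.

Selection 1: 4908
Selection 2: 4908 + 333 = 5241 → 5241 − 5132 = 109
Selection 3: 109 + 333 = 442
Selection 4: 442 + 333 = 775
Selection 5: 775 + 333 = 1108
Selection 6: 1108 + 333 = 1441
Selection 7: 1441 + 333 = 1774
Selection 8: 1774 + 333 = 2107
Selection 9: 2107 + 333 = 2440
Selection 10: 2440 + 333 = 2773
Selection 11: 2773 + 333 = 3106

4908, 109, 442, 775, 1108, 1441, 1774, 2107, 2440, 2773, 3106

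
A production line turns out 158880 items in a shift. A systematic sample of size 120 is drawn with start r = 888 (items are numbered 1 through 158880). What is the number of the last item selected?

k = 158880/120 = 1324
120th selection = r + (120−1)·k = 888 + 119×1324 = 888 + 157556 = 158444

158444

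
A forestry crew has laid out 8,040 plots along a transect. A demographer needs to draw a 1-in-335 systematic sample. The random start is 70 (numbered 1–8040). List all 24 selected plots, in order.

70, 405, 740, 1075, 1410, 1745, 2080, 2415, 2750, 3085, 3420, 3755, 4090, 4425, 4760, 5095, 5430, 5765, 6100, 6435, 6770, 7105, 7440, 7775

plot 1: 70
plot 2: 70 + 335 = 405
plot 3: 405 + 335 = 740
plot 4: 740 + 335 = 1075
plot 5: 1075 + 335 = 1410
plot 6: 1410 + 335 = 1745
plot 7: 1745 + 335 = 2080
plot 8: 2080 + 335 = 2415
plot 9: 2415 + 335 = 2750
plot 10: 2750 + 335 = 3085
plot 11: 3085 + 335 = 3420
plot 12: 3420 + 335 = 3755
plot 13: 3755 + 335 = 4090
plot 14: 4090 + 335 = 4425
plot 15: 4425 + 335 = 4760
plot 16: 4760 + 335 = 5095
plot 17: 5095 + 335 = 5430
plot 18: 5430 + 335 = 5765
plot 19: 5765 + 335 = 6100
plot 20: 6100 + 335 = 6435
plot 21: 6435 + 335 = 6770
plot 22: 6770 + 335 = 7105
plot 23: 7105 + 335 = 7440
plot 24: 7440 + 335 = 7775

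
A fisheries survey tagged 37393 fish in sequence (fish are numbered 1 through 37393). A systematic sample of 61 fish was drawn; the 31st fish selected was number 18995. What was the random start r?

k = 37393/61 = 613
r = 18995 − (31−1)×613 = 18995 − 18390 = 605

605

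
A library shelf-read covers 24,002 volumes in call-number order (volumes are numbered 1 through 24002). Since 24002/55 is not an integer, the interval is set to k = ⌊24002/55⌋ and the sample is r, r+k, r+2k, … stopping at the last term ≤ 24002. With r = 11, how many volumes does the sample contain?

k = ⌊24002/55⌋ = 436
Achieved size = ⌊(24002 − 11)/436⌋ + 1 = ⌊23991/436⌋ + 1 = 55 + 1 = 56
(last selection: 11 + 55×436 = 23991 ≤ 24002; next would be 24427 > 24002)

56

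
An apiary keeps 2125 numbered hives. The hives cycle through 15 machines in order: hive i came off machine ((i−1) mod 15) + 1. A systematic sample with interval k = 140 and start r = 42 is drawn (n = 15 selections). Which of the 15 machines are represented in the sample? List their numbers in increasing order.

Consecutive selections differ by k = 140, so their machine numbers differ by 140 mod 15 = 5.
gcd(140, 15) = 5, so the sample visits 15/5 = 3 distinct residues mod 15.
Start 42 is machine 12; the machines hit are 2, 7, 12.

2, 7, 12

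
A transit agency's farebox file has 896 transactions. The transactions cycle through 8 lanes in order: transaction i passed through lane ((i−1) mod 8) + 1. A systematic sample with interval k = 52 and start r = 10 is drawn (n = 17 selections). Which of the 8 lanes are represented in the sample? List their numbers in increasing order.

Consecutive selections differ by k = 52, so their lane numbers differ by 52 mod 8 = 4.
gcd(52, 8) = 4, so the sample visits 8/4 = 2 distinct residues mod 8.
Start 10 is lane 2; the lanes hit are 2, 6.

2, 6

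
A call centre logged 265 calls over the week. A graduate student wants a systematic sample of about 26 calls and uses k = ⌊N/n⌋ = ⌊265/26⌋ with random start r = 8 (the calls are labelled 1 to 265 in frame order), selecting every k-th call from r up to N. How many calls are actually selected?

k = ⌊265/26⌋ = 10
Achieved size = ⌊(265 − 8)/10⌋ + 1 = ⌊257/10⌋ + 1 = 25 + 1 = 26
(last selection: 8 + 25×10 = 258 ≤ 265; next would be 268 > 265)

26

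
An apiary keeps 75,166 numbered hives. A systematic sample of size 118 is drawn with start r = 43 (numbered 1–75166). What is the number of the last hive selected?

k = 75166/118 = 637
118th selection = r + (118−1)·k = 43 + 117×637 = 43 + 74529 = 74572

74572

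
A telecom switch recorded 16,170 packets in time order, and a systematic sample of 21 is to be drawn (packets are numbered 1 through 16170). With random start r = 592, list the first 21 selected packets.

592, 1362, 2132, 2902, 3672, 4442, 5212, 5982, 6752, 7522, 8292, 9062, 9832, 10602, 11372, 12142, 12912, 13682, 14452, 15222, 15992

k = N/n = 16170/21 = 770
packet 1: 592
packet 2: 592 + 770 = 1362
packet 3: 1362 + 770 = 2132
packet 4: 2132 + 770 = 2902
packet 5: 2902 + 770 = 3672
packet 6: 3672 + 770 = 4442
packet 7: 4442 + 770 = 5212
packet 8: 5212 + 770 = 5982
packet 9: 5982 + 770 = 6752
packet 10: 6752 + 770 = 7522
packet 11: 7522 + 770 = 8292
packet 12: 8292 + 770 = 9062
packet 13: 9062 + 770 = 9832
packet 14: 9832 + 770 = 10602
packet 15: 10602 + 770 = 11372
packet 16: 11372 + 770 = 12142
packet 17: 12142 + 770 = 12912
packet 18: 12912 + 770 = 13682
packet 19: 13682 + 770 = 14452
packet 20: 14452 + 770 = 15222
packet 21: 15222 + 770 = 15992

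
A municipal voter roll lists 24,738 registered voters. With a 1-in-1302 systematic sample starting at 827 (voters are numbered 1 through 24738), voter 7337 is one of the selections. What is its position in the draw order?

6

k = 1302
position = (7337 − 827)/1302 + 1 = 6510/1302 + 1 = 5 + 1 = 6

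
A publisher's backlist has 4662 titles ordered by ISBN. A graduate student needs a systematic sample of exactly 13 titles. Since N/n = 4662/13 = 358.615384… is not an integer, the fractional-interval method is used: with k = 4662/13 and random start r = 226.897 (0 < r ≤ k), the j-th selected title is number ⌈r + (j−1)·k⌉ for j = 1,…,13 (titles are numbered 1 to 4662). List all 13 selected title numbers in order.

227, 586, 945, 1303, 1662, 2020, 2379, 2738, 3096, 3455, 3814, 4172, 4531

j=1: r + 0k = 226.897 → ⌈·⌉ = 227
j=2: r + 1k = 585.512384… → ⌈·⌉ = 586
j=3: r + 2k = 944.127769… → ⌈·⌉ = 945
j=4: r + 3k = 1302.743153… → ⌈·⌉ = 1303
j=5: r + 4k = 1661.358538… → ⌈·⌉ = 1662
j=6: r + 5k = 2019.973923… → ⌈·⌉ = 2020
j=7: r + 6k = 2378.589307… → ⌈·⌉ = 2379
j=8: r + 7k = 2737.204692… → ⌈·⌉ = 2738
j=9: r + 8k = 3095.820076… → ⌈·⌉ = 3096
j=10: r + 9k = 3454.435461… → ⌈·⌉ = 3455
j=11: r + 10k = 3813.050846… → ⌈·⌉ = 3814
j=12: r + 11k = 4171.666230… → ⌈·⌉ = 4172
j=13: r + 12k = 4530.281615… → ⌈·⌉ = 4531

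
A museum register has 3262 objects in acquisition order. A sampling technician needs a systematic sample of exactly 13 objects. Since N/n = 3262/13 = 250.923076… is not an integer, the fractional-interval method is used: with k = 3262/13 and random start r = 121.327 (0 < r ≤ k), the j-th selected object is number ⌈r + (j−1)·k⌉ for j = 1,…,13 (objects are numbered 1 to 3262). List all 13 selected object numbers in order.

j=1: r + 0k = 121.327 → ⌈·⌉ = 122
j=2: r + 1k = 372.250076… → ⌈·⌉ = 373
j=3: r + 2k = 623.173153… → ⌈·⌉ = 624
j=4: r + 3k = 874.096230… → ⌈·⌉ = 875
j=5: r + 4k = 1125.019307… → ⌈·⌉ = 1126
j=6: r + 5k = 1375.942384… → ⌈·⌉ = 1376
j=7: r + 6k = 1626.865461… → ⌈·⌉ = 1627
j=8: r + 7k = 1877.788538… → ⌈·⌉ = 1878
j=9: r + 8k = 2128.711615… → ⌈·⌉ = 2129
j=10: r + 9k = 2379.634692… → ⌈·⌉ = 2380
j=11: r + 10k = 2630.557769… → ⌈·⌉ = 2631
j=12: r + 11k = 2881.480846… → ⌈·⌉ = 2882
j=13: r + 12k = 3132.403923… → ⌈·⌉ = 3133

122, 373, 624, 875, 1126, 1376, 1627, 1878, 2129, 2380, 2631, 2882, 3133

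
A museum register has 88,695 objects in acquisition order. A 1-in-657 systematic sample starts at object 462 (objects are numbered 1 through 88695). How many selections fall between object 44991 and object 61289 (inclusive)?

k = 657
First selection ≥ 44991: 462 + ⌈(44991−462)/657⌉·657 = 462 + 68×657 = 45138
Last selection ≤ 61289: 462 + ⌊(61289−462)/657⌋·657 = 462 + 92×657 = 60906
Count = 92 − 68 + 1 = 25

25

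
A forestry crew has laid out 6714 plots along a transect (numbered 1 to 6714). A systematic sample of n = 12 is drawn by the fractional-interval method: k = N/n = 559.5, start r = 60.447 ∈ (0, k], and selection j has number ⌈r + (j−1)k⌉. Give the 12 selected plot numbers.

j=1: r + 0k = 60.447 → ⌈·⌉ = 61
j=2: r + 1k = 619.947 → ⌈·⌉ = 620
j=3: r + 2k = 1179.447 → ⌈·⌉ = 1180
j=4: r + 3k = 1738.947 → ⌈·⌉ = 1739
j=5: r + 4k = 2298.447 → ⌈·⌉ = 2299
j=6: r + 5k = 2857.947 → ⌈·⌉ = 2858
j=7: r + 6k = 3417.447 → ⌈·⌉ = 3418
j=8: r + 7k = 3976.947 → ⌈·⌉ = 3977
j=9: r + 8k = 4536.447 → ⌈·⌉ = 4537
j=10: r + 9k = 5095.947 → ⌈·⌉ = 5096
j=11: r + 10k = 5655.447 → ⌈·⌉ = 5656
j=12: r + 11k = 6214.947 → ⌈·⌉ = 6215

61, 620, 1180, 1739, 2299, 2858, 3418, 3977, 4537, 5096, 5656, 6215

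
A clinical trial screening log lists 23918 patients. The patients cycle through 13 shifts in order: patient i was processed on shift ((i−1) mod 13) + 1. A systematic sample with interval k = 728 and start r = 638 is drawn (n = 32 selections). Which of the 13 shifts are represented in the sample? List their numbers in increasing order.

1

Consecutive selections differ by k = 728, so their shift numbers differ by 728 mod 13 = 0.
gcd(728, 13) = 13, so the sample visits 13/13 = 1 distinct residues mod 13.
Start 638 is shift 1; the shifts hit are 1.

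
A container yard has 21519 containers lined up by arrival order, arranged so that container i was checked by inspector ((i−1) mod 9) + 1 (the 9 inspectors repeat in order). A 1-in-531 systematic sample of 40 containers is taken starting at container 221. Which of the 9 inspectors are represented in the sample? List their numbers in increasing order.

Consecutive selections differ by k = 531, so their inspector numbers differ by 531 mod 9 = 0.
gcd(531, 9) = 9, so the sample visits 9/9 = 1 distinct residues mod 9.
Start 221 is inspector 5; the inspectors hit are 5.

5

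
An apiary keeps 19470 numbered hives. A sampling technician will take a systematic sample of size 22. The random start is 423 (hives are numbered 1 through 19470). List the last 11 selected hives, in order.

10158, 11043, 11928, 12813, 13698, 14583, 15468, 16353, 17238, 18123, 19008

k = N/n = 19470/22 = 885
12th selection = 423 + 11×885 = 10158
13th: 10158 + 885 = 11043
14th: 11043 + 885 = 11928
15th: 11928 + 885 = 12813
16th: 12813 + 885 = 13698
17th: 13698 + 885 = 14583
18th: 14583 + 885 = 15468
19th: 15468 + 885 = 16353
20th: 16353 + 885 = 17238
21st: 17238 + 885 = 18123
22nd: 18123 + 885 = 19008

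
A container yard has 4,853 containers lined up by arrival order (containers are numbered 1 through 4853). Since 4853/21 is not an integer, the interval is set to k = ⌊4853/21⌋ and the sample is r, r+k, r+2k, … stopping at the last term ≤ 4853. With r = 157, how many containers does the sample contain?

k = ⌊4853/21⌋ = 231
Achieved size = ⌊(4853 − 157)/231⌋ + 1 = ⌊4696/231⌋ + 1 = 20 + 1 = 21
(last selection: 157 + 20×231 = 4777 ≤ 4853; next would be 5008 > 4853)

21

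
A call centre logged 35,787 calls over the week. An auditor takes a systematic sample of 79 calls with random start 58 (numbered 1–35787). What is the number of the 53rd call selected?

23614

k = 35787/79 = 453
53rd selection = r + (53−1)·k = 58 + 52×453 = 58 + 23556 = 23614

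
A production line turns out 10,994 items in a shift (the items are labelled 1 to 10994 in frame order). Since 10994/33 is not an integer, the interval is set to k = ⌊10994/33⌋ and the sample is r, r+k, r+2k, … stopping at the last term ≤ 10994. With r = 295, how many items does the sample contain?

k = ⌊10994/33⌋ = 333
Achieved size = ⌊(10994 − 295)/333⌋ + 1 = ⌊10699/333⌋ + 1 = 32 + 1 = 33
(last selection: 295 + 32×333 = 10951 ≤ 10994; next would be 11284 > 10994)

33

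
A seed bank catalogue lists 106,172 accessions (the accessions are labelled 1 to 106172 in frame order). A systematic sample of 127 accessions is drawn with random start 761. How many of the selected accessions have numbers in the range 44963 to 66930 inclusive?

k = 106172/127 = 836
First selection ≥ 44963: 761 + ⌈(44963−761)/836⌉·836 = 761 + 53×836 = 45069
Last selection ≤ 66930: 761 + ⌊(66930−761)/836⌋·836 = 761 + 79×836 = 66805
Count = 79 − 53 + 1 = 27

27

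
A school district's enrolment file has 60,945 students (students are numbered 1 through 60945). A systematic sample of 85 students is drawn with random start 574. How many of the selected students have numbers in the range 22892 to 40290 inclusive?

24

k = 60945/85 = 717
First selection ≥ 22892: 574 + ⌈(22892−574)/717⌉·717 = 574 + 32×717 = 23518
Last selection ≤ 40290: 574 + ⌊(40290−574)/717⌋·717 = 574 + 55×717 = 40009
Count = 55 − 32 + 1 = 24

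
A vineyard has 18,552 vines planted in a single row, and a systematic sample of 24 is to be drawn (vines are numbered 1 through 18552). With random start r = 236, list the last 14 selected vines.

7966, 8739, 9512, 10285, 11058, 11831, 12604, 13377, 14150, 14923, 15696, 16469, 17242, 18015

k = N/n = 18552/24 = 773
11th selection = 236 + 10×773 = 7966
12th: 7966 + 773 = 8739
13th: 8739 + 773 = 9512
14th: 9512 + 773 = 10285
15th: 10285 + 773 = 11058
16th: 11058 + 773 = 11831
17th: 11831 + 773 = 12604
18th: 12604 + 773 = 13377
19th: 13377 + 773 = 14150
20th: 14150 + 773 = 14923
21st: 14923 + 773 = 15696
22nd: 15696 + 773 = 16469
23rd: 16469 + 773 = 17242
24th: 17242 + 773 = 18015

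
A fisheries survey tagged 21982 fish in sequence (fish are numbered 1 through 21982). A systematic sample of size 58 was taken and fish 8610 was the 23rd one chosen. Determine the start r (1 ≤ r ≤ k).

272

k = 21982/58 = 379
r = 8610 − (23−1)×379 = 8610 − 8338 = 272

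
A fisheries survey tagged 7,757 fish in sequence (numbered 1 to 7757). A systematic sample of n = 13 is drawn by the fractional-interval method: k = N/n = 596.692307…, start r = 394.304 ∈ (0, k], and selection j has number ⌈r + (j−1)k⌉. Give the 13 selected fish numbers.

j=1: r + 0k = 394.304 → ⌈·⌉ = 395
j=2: r + 1k = 990.996307… → ⌈·⌉ = 991
j=3: r + 2k = 1587.688615… → ⌈·⌉ = 1588
j=4: r + 3k = 2184.380923… → ⌈·⌉ = 2185
j=5: r + 4k = 2781.073230… → ⌈·⌉ = 2782
j=6: r + 5k = 3377.765538… → ⌈·⌉ = 3378
j=7: r + 6k = 3974.457846… → ⌈·⌉ = 3975
j=8: r + 7k = 4571.150153… → ⌈·⌉ = 4572
j=9: r + 8k = 5167.842461… → ⌈·⌉ = 5168
j=10: r + 9k = 5764.534769… → ⌈·⌉ = 5765
j=11: r + 10k = 6361.227076… → ⌈·⌉ = 6362
j=12: r + 11k = 6957.919384… → ⌈·⌉ = 6958
j=13: r + 12k = 7554.611692… → ⌈·⌉ = 7555

395, 991, 1588, 2185, 2782, 3378, 3975, 4572, 5168, 5765, 6362, 6958, 7555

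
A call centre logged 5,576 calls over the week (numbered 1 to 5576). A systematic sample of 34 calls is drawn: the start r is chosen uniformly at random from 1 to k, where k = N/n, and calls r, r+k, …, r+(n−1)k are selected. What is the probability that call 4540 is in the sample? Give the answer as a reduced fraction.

1/164

k = 5576/34 = 164.
Call 4540 is selected iff r ≡ 4540 (mod 164); exactly one such r in {1,…,164}.
Inclusion probability = 1/164.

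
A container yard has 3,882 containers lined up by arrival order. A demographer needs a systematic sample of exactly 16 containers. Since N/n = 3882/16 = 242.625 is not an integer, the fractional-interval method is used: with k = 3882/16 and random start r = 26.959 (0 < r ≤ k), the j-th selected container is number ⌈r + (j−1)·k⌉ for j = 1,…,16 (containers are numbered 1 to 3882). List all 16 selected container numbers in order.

j=1: r + 0k = 26.959 → ⌈·⌉ = 27
j=2: r + 1k = 269.584 → ⌈·⌉ = 270
j=3: r + 2k = 512.209 → ⌈·⌉ = 513
j=4: r + 3k = 754.834 → ⌈·⌉ = 755
j=5: r + 4k = 997.459 → ⌈·⌉ = 998
j=6: r + 5k = 1240.084 → ⌈·⌉ = 1241
j=7: r + 6k = 1482.709 → ⌈·⌉ = 1483
j=8: r + 7k = 1725.334 → ⌈·⌉ = 1726
j=9: r + 8k = 1967.959 → ⌈·⌉ = 1968
j=10: r + 9k = 2210.584 → ⌈·⌉ = 2211
j=11: r + 10k = 2453.209 → ⌈·⌉ = 2454
j=12: r + 11k = 2695.834 → ⌈·⌉ = 2696
j=13: r + 12k = 2938.459 → ⌈·⌉ = 2939
j=14: r + 13k = 3181.084 → ⌈·⌉ = 3182
j=15: r + 14k = 3423.709 → ⌈·⌉ = 3424
j=16: r + 15k = 3666.334 → ⌈·⌉ = 3667

27, 270, 513, 755, 998, 1241, 1483, 1726, 1968, 2211, 2454, 2696, 2939, 3182, 3424, 3667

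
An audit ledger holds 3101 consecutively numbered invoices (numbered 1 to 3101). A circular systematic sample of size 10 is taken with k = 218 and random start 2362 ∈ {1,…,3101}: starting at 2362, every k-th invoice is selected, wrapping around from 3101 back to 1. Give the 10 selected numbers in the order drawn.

2362, 2580, 2798, 3016, 133, 351, 569, 787, 1005, 1223

Selection 1: 2362
Selection 2: 2362 + 218 = 2580
Selection 3: 2580 + 218 = 2798
Selection 4: 2798 + 218 = 3016
Selection 5: 3016 + 218 = 3234 → 3234 − 3101 = 133
Selection 6: 133 + 218 = 351
Selection 7: 351 + 218 = 569
Selection 8: 569 + 218 = 787
Selection 9: 787 + 218 = 1005
Selection 10: 1005 + 218 = 1223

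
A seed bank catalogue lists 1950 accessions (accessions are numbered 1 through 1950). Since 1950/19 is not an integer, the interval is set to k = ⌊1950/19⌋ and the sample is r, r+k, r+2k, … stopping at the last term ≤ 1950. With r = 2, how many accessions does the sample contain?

20

k = ⌊1950/19⌋ = 102
Achieved size = ⌊(1950 − 2)/102⌋ + 1 = ⌊1948/102⌋ + 1 = 19 + 1 = 20
(last selection: 2 + 19×102 = 1940 ≤ 1950; next would be 2042 > 1950)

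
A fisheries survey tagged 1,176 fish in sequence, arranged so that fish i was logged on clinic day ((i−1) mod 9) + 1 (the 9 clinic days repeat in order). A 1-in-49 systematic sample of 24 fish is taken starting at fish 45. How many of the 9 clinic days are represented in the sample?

9

Consecutive selections differ by k = 49, so their clinic day numbers differ by 49 mod 9 = 4.
gcd(49, 9) = 1, so the sample visits 9/1 = 9 distinct residues mod 9.
Start 45 is clinic day 9; the clinic days hit are 1, 2, 3, 4, 5, 6, 7, 8, 9.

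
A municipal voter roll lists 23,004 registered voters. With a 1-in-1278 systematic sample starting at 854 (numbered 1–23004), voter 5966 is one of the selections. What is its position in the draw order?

k = 1278
position = (5966 − 854)/1278 + 1 = 5112/1278 + 1 = 4 + 1 = 5

5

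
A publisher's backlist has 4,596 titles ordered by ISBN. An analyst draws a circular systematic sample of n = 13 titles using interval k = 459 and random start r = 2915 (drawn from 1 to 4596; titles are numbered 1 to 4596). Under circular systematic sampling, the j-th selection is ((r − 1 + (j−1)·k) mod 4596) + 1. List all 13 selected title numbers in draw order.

2915, 3374, 3833, 4292, 155, 614, 1073, 1532, 1991, 2450, 2909, 3368, 3827

Selection 1: 2915
Selection 2: 2915 + 459 = 3374
Selection 3: 3374 + 459 = 3833
Selection 4: 3833 + 459 = 4292
Selection 5: 4292 + 459 = 4751 → 4751 − 4596 = 155
Selection 6: 155 + 459 = 614
Selection 7: 614 + 459 = 1073
Selection 8: 1073 + 459 = 1532
Selection 9: 1532 + 459 = 1991
Selection 10: 1991 + 459 = 2450
Selection 11: 2450 + 459 = 2909
Selection 12: 2909 + 459 = 3368
Selection 13: 3368 + 459 = 3827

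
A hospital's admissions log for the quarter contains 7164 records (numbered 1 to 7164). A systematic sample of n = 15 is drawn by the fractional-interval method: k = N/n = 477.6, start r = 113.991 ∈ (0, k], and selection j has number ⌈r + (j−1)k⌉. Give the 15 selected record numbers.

j=1: r + 0k = 113.991 → ⌈·⌉ = 114
j=2: r + 1k = 591.591 → ⌈·⌉ = 592
j=3: r + 2k = 1069.191 → ⌈·⌉ = 1070
j=4: r + 3k = 1546.791 → ⌈·⌉ = 1547
j=5: r + 4k = 2024.391 → ⌈·⌉ = 2025
j=6: r + 5k = 2501.991 → ⌈·⌉ = 2502
j=7: r + 6k = 2979.591 → ⌈·⌉ = 2980
j=8: r + 7k = 3457.191 → ⌈·⌉ = 3458
j=9: r + 8k = 3934.791 → ⌈·⌉ = 3935
j=10: r + 9k = 4412.391 → ⌈·⌉ = 4413
j=11: r + 10k = 4889.991 → ⌈·⌉ = 4890
j=12: r + 11k = 5367.591 → ⌈·⌉ = 5368
j=13: r + 12k = 5845.191 → ⌈·⌉ = 5846
j=14: r + 13k = 6322.791 → ⌈·⌉ = 6323
j=15: r + 14k = 6800.391 → ⌈·⌉ = 6801

114, 592, 1070, 1547, 2025, 2502, 2980, 3458, 3935, 4413, 4890, 5368, 5846, 6323, 6801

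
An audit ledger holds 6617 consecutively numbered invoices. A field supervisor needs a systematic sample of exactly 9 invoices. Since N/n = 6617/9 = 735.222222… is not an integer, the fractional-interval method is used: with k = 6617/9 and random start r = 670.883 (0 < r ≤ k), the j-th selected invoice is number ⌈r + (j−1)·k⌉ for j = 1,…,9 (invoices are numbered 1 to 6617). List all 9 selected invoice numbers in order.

671, 1407, 2142, 2877, 3612, 4347, 5083, 5818, 6553

j=1: r + 0k = 670.883 → ⌈·⌉ = 671
j=2: r + 1k = 1406.105222… → ⌈·⌉ = 1407
j=3: r + 2k = 2141.327444… → ⌈·⌉ = 2142
j=4: r + 3k = 2876.549666… → ⌈·⌉ = 2877
j=5: r + 4k = 3611.771888… → ⌈·⌉ = 3612
j=6: r + 5k = 4346.994111… → ⌈·⌉ = 4347
j=7: r + 6k = 5082.216333… → ⌈·⌉ = 5083
j=8: r + 7k = 5817.438555… → ⌈·⌉ = 5818
j=9: r + 8k = 6552.660777… → ⌈·⌉ = 6553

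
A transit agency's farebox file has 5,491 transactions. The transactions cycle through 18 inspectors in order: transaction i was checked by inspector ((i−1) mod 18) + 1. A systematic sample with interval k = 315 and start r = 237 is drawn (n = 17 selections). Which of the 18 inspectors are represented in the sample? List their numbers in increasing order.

3, 12

Consecutive selections differ by k = 315, so their inspector numbers differ by 315 mod 18 = 9.
gcd(315, 18) = 9, so the sample visits 18/9 = 2 distinct residues mod 18.
Start 237 is inspector 3; the inspectors hit are 3, 12.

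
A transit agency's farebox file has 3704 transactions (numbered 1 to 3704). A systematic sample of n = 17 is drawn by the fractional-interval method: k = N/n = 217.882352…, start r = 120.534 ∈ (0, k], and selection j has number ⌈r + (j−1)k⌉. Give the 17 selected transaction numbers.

121, 339, 557, 775, 993, 1210, 1428, 1646, 1864, 2082, 2300, 2518, 2736, 2954, 3171, 3389, 3607

j=1: r + 0k = 120.534 → ⌈·⌉ = 121
j=2: r + 1k = 338.416352… → ⌈·⌉ = 339
j=3: r + 2k = 556.298705… → ⌈·⌉ = 557
j=4: r + 3k = 774.181058… → ⌈·⌉ = 775
j=5: r + 4k = 992.063411… → ⌈·⌉ = 993
j=6: r + 5k = 1209.945764… → ⌈·⌉ = 1210
j=7: r + 6k = 1427.828117… → ⌈·⌉ = 1428
j=8: r + 7k = 1645.710470… → ⌈·⌉ = 1646
j=9: r + 8k = 1863.592823… → ⌈·⌉ = 1864
j=10: r + 9k = 2081.475176… → ⌈·⌉ = 2082
j=11: r + 10k = 2299.357529… → ⌈·⌉ = 2300
j=12: r + 11k = 2517.239882… → ⌈·⌉ = 2518
j=13: r + 12k = 2735.122235… → ⌈·⌉ = 2736
j=14: r + 13k = 2953.004588… → ⌈·⌉ = 2954
j=15: r + 14k = 3170.886941… → ⌈·⌉ = 3171
j=16: r + 15k = 3388.769294… → ⌈·⌉ = 3389
j=17: r + 16k = 3606.651647… → ⌈·⌉ = 3607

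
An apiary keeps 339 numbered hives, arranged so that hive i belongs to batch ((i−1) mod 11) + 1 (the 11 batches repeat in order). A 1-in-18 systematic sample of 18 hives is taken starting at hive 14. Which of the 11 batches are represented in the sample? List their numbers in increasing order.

1, 2, 3, 4, 5, 6, 7, 8, 9, 10, 11

Consecutive selections differ by k = 18, so their batch numbers differ by 18 mod 11 = 7.
gcd(18, 11) = 1, so the sample visits 11/1 = 11 distinct residues mod 11.
Start 14 is batch 3; the batches hit are 1, 2, 3, 4, 5, 6, 7, 8, 9, 10, 11.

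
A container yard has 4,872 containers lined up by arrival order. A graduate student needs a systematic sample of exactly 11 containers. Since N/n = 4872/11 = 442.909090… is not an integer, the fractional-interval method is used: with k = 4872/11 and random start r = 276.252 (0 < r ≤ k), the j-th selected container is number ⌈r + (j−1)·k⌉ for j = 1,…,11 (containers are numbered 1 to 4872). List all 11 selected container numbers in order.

j=1: r + 0k = 276.252 → ⌈·⌉ = 277
j=2: r + 1k = 719.161090… → ⌈·⌉ = 720
j=3: r + 2k = 1162.070181… → ⌈·⌉ = 1163
j=4: r + 3k = 1604.979272… → ⌈·⌉ = 1605
j=5: r + 4k = 2047.888363… → ⌈·⌉ = 2048
j=6: r + 5k = 2490.797454… → ⌈·⌉ = 2491
j=7: r + 6k = 2933.706545… → ⌈·⌉ = 2934
j=8: r + 7k = 3376.615636… → ⌈·⌉ = 3377
j=9: r + 8k = 3819.524727… → ⌈·⌉ = 3820
j=10: r + 9k = 4262.433818… → ⌈·⌉ = 4263
j=11: r + 10k = 4705.342909… → ⌈·⌉ = 4706

277, 720, 1163, 1605, 2048, 2491, 2934, 3377, 3820, 4263, 4706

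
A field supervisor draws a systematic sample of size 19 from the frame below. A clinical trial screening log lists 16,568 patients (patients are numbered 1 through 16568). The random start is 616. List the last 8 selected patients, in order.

10208, 11080, 11952, 12824, 13696, 14568, 15440, 16312

k = N/n = 16568/19 = 872
12th selection = 616 + 11×872 = 10208
13th: 10208 + 872 = 11080
14th: 11080 + 872 = 11952
15th: 11952 + 872 = 12824
16th: 12824 + 872 = 13696
17th: 13696 + 872 = 14568
18th: 14568 + 872 = 15440
19th: 15440 + 872 = 16312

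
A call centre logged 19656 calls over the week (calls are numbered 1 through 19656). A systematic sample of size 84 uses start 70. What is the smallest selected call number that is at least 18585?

k = 19656/84 = 234
Steps past start: ⌈(18585 − 70)/234⌉ = ⌈18515/234⌉ = 80
Selected call: 70 + 80×234 = 18790

18790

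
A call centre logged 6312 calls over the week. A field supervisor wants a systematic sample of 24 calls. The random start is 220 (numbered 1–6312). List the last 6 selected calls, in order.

k = N/n = 6312/24 = 263
19th selection = 220 + 18×263 = 4954
20th: 4954 + 263 = 5217
21st: 5217 + 263 = 5480
22nd: 5480 + 263 = 5743
23rd: 5743 + 263 = 6006
24th: 6006 + 263 = 6269

4954, 5217, 5480, 5743, 6006, 6269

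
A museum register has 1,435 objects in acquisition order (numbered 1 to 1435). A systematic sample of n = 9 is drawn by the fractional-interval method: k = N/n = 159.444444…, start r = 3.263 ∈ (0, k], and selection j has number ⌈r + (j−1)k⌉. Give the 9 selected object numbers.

4, 163, 323, 482, 642, 801, 960, 1120, 1279

j=1: r + 0k = 3.263 → ⌈·⌉ = 4
j=2: r + 1k = 162.707444… → ⌈·⌉ = 163
j=3: r + 2k = 322.151888… → ⌈·⌉ = 323
j=4: r + 3k = 481.596333… → ⌈·⌉ = 482
j=5: r + 4k = 641.040777… → ⌈·⌉ = 642
j=6: r + 5k = 800.485222… → ⌈·⌉ = 801
j=7: r + 6k = 959.929666… → ⌈·⌉ = 960
j=8: r + 7k = 1119.374111… → ⌈·⌉ = 1120
j=9: r + 8k = 1278.818555… → ⌈·⌉ = 1279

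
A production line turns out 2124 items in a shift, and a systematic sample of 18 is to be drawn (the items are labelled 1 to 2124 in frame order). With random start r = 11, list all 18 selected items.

k = N/n = 2124/18 = 118
item 1: 11
item 2: 11 + 118 = 129
item 3: 129 + 118 = 247
item 4: 247 + 118 = 365
item 5: 365 + 118 = 483
item 6: 483 + 118 = 601
item 7: 601 + 118 = 719
item 8: 719 + 118 = 837
item 9: 837 + 118 = 955
item 10: 955 + 118 = 1073
item 11: 1073 + 118 = 1191
item 12: 1191 + 118 = 1309
item 13: 1309 + 118 = 1427
item 14: 1427 + 118 = 1545
item 15: 1545 + 118 = 1663
item 16: 1663 + 118 = 1781
item 17: 1781 + 118 = 1899
item 18: 1899 + 118 = 2017

11, 129, 247, 365, 483, 601, 719, 837, 955, 1073, 1191, 1309, 1427, 1545, 1663, 1781, 1899, 2017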